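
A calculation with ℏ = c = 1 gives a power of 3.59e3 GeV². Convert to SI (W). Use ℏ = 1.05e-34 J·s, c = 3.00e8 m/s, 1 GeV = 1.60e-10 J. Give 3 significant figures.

Power is [E]/[T] = [E]²/ℏ.
1 GeV² → 1/ℏ × (1 GeV in J)² = 2.44e14 W.
Result: 3.59e3 × 2.44e14 = 8.75e17 W.

8.75e17 W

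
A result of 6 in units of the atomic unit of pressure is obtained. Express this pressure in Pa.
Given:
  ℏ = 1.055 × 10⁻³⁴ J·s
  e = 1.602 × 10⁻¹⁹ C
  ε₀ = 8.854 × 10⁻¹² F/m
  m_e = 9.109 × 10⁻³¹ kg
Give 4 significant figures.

1.757 × 10¹⁴ Pa

One atomic unit of pressure: P_au = E_h/a₀³ = m_e⁴e¹⁰/((4πε₀)⁵ℏ⁸) = 2.929 × 10¹³ Pa.
6 × 2.929 × 10¹³ Pa = 1.757 × 10¹⁴ Pa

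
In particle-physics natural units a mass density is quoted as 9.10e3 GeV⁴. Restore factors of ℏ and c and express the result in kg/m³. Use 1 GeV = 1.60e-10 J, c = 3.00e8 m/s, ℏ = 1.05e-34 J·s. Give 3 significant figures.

2.12e24 kg/m³

Mass density is [E]/(c²[L]³) = [E]⁴/(ℏ³c⁵).
1 GeV⁴ → 1/(ℏ³c⁵) × (1 GeV in J)⁴ = 2.33e20 kg/m³.
Result: 9.10e3 × 2.33e20 = 2.12e24 kg/m³.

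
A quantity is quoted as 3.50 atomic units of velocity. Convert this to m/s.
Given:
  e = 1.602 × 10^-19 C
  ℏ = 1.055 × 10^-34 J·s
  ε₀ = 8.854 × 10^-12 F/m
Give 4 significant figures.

One atomic unit of velocity: v_au = e²/(4πε₀ℏ) = 2.186 × 10^6 m/s.
3.50 × 2.186 × 10^6 m/s = 7.652 × 10^6 m/s

7.652 × 10^6 m/s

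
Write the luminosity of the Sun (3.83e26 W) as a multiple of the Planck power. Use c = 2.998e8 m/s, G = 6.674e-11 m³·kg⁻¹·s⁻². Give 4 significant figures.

Planck power: P_P = c⁵/G = 3.629e52 W.
3.83e26 / 3.629e52 = 1.055e-26

1.055e-26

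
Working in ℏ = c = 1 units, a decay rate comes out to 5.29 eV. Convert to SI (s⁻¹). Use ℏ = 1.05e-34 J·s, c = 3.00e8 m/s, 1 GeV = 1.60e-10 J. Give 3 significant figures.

8.06e15 s⁻¹

A rate is [E]/ℏ; divide by ℏ.
1 GeV → 1/ℏ × (1 GeV in J) = 1.52e24 s⁻¹.
Convert the energy scale: 5.29 eV = 5.29e-9 GeV.
Result: 5.29e-9 × 1.52e24 = 8.06e15 s⁻¹.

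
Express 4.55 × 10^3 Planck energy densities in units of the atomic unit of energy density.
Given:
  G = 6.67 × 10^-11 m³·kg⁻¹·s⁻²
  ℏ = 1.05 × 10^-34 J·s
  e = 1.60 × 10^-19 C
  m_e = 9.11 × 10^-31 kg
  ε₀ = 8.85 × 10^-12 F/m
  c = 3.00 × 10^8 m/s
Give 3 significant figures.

Planck energy density: u_P = c⁷/(ℏG²) = 4.68 × 10^113 J/m³
atomic unit of energy density: u_au = E_h/a₀³ = m_e⁴e¹⁰/((4πε₀)⁵ℏ⁸) = 3.01 × 10^13 J/m³
4.55 × 10^3 × 4.68 × 10^113 / 3.01 × 10^13 = 7.07 × 10^103

7.07 × 10^103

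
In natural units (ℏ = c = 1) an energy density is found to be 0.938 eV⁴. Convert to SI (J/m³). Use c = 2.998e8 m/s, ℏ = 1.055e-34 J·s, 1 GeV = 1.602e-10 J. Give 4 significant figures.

19.53 J/m³

[E]/[L]³ = [E]⁴/(ℏc)³; restore (ℏc)⁻³.
1 GeV⁴ → 1/(ℏc)³ × (1 GeV in J)⁴ = 2.082e37 J/m³.
Convert the energy scale: 0.938 eV⁴ = 9.38e-37 GeV⁴.
Result: 9.38e-37 × 2.082e37 = 19.53 J/m³.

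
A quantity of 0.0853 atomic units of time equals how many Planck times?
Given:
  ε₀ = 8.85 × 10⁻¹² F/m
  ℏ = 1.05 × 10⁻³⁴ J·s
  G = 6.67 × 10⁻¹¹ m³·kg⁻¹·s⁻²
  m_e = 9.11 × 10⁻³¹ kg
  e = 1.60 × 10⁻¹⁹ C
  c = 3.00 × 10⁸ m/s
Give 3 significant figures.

3.81 × 10²⁵

atomic unit of time: τ_au = (4πε₀)²ℏ³/(m_e e⁴) = 2.40 × 10⁻¹⁷ s
Planck time: t_P = √(ℏG/c⁵) = 5.37 × 10⁻⁴⁴ s
0.0853 × 2.40 × 10⁻¹⁷ / 5.37 × 10⁻⁴⁴ = 3.81 × 10²⁵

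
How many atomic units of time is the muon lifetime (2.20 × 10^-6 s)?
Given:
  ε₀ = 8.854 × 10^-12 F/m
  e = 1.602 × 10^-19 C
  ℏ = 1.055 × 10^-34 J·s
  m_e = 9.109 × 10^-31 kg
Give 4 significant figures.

atomic unit of time: τ_au = (4πε₀)²ℏ³/(m_e e⁴) = 2.423 × 10^-17 s.
2.20 × 10^-6 / 2.423 × 10^-17 = 9.080 × 10^10

9.080 × 10^10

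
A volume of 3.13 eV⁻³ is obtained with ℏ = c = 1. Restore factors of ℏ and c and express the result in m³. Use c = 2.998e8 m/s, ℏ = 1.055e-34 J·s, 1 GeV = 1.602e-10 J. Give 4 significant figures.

2.409e-20 m³

Volume is [L]³ = [E]⁻³·(ℏc)³.
1 GeV⁻³ → (ℏc)³ × (1 GeV in J)⁻³ = 7.696e-48 m³.
Convert the energy scale: 3.13 eV⁻³ = 3.13e27 GeV⁻³.
Result: 3.13e27 × 7.696e-48 = 2.409e-20 m³.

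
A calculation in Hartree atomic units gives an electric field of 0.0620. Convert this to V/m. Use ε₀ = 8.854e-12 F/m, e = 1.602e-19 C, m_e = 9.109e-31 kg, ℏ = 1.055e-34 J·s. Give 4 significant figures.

3.181e10 V/m

One atomic unit of electric field: E_au = E_h/(e a₀) = m_e²e⁵/((4πε₀)³ℏ⁴) = 5.131e11 V/m.
0.0620 × 5.131e11 V/m = 3.181e10 V/m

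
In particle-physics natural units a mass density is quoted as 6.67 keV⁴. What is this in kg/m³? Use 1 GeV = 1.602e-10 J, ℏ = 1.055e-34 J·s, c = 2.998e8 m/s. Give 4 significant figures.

Mass density is [E]/(c²[L]³) = [E]⁴/(ℏ³c⁵).
1 GeV⁴ → 1/(ℏ³c⁵) × (1 GeV in J)⁴ = 2.316e20 kg/m³.
Convert the energy scale: 6.67 keV⁴ = 6.67e-24 GeV⁴.
Result: 6.67e-24 × 2.316e20 = 1.545e-3 kg/m³.

1.545e-3 kg/m³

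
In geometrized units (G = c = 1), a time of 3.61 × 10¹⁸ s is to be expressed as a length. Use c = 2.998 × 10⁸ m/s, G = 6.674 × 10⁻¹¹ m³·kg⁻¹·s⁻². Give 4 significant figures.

Time → length via c.
3.61 × 10¹⁸ s × (c) = 1.082 × 10²⁷ m

1.082 × 10²⁷ m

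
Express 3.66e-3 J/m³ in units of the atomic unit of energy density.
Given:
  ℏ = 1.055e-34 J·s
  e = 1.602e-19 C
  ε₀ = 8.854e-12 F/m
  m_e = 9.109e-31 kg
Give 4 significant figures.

1.250e-16

atomic unit of energy density: u_au = E_h/a₀³ = m_e⁴e¹⁰/((4πε₀)⁵ℏ⁸) = 2.929e13 J/m³.
3.66e-3 / 2.929e13 = 1.250e-16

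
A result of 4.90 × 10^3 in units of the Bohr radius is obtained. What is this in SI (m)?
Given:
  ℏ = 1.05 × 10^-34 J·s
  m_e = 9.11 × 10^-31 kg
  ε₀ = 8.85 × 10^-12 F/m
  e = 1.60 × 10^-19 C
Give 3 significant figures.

2.58 × 10^-7 m

One Bohr radius: a₀ = 4πε₀ℏ²/(m_e e²) = 5.26 × 10^-11 m.
4.90 × 10^3 × 5.26 × 10^-11 m = 2.58 × 10^-7 m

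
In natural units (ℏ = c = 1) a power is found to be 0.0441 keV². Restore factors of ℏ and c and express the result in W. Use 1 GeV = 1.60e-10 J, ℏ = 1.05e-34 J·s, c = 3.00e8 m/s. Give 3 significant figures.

Power is [E]/[T] = [E]²/ℏ.
1 GeV² → 1/ℏ × (1 GeV in J)² = 2.44e14 W.
Convert the energy scale: 0.0441 keV² = 4.41e-14 GeV².
Result: 4.41e-14 × 2.44e14 = 10.8 W.

10.8 W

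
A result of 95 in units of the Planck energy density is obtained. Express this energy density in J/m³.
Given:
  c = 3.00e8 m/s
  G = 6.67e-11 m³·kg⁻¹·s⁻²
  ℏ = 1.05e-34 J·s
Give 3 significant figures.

4.45e115 J/m³

One Planck energy density: u_P = c⁷/(ℏG²) = 4.68e113 J/m³.
95 × 4.68e113 J/m³ = 4.45e115 J/m³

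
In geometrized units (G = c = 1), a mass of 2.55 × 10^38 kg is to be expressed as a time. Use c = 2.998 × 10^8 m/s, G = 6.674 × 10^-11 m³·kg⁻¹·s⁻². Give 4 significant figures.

631.6 s

Mass → time via G/c³.
2.55 × 10^38 kg × (G/c³) = 631.6 s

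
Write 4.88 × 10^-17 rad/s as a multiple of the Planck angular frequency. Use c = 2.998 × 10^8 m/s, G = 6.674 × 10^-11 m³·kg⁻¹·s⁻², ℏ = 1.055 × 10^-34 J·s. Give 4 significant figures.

2.631 × 10^-60

Planck angular frequency: ω_P = √(c⁵/(ℏG)) = 1.855 × 10^43 rad/s.
4.88 × 10^-17 / 1.855 × 10^43 = 2.631 × 10^-60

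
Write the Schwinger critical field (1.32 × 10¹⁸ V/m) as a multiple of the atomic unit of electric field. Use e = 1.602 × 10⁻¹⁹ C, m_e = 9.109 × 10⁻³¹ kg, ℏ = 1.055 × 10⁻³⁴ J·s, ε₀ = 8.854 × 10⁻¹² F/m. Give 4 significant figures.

atomic unit of electric field: E_au = E_h/(e a₀) = m_e²e⁵/((4πε₀)³ℏ⁴) = 5.131 × 10¹¹ V/m.
1.32 × 10¹⁸ / 5.131 × 10¹¹ = 2.573 × 10⁶

2.573 × 10⁶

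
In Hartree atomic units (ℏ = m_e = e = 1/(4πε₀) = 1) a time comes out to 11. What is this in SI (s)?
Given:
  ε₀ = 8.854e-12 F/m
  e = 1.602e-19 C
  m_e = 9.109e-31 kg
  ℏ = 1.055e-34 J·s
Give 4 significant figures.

2.665e-16 s

One atomic unit of time: τ_au = (4πε₀)²ℏ³/(m_e e⁴) = 2.423e-17 s.
11 × 2.423e-17 s = 2.665e-16 s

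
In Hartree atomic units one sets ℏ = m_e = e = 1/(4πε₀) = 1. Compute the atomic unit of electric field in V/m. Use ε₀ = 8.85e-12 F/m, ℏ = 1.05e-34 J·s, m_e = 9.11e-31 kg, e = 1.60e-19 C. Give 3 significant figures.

E_au = E_h/(e a₀) = m_e²e⁵/((4πε₀)³ℏ⁴)
E_h = 4.38e-18 J
a₀ = 5.26e-11 m
E_h/(e·a₀) = 5.20e11 V/m

5.20e11 V/m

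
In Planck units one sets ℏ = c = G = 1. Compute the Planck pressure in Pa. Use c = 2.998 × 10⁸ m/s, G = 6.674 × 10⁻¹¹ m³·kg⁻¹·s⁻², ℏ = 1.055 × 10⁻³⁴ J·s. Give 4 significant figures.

4.632 × 10¹¹³ Pa

p_P = c⁷/(ℏG²)
  = 2.177 × 10⁵⁹ / 4.699 × 10⁻⁵⁵
  = 4.632 × 10¹¹³ Pa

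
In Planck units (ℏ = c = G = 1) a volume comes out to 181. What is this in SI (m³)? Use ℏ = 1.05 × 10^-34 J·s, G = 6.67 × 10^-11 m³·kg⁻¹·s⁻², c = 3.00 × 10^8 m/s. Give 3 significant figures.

One Planck volume: V_P = (ℏG/c³)^(3/2) = 4.18 × 10^-105 m³.
181 × 4.18 × 10^-105 m³ = 7.56 × 10^-103 m³

7.56 × 10^-103 m³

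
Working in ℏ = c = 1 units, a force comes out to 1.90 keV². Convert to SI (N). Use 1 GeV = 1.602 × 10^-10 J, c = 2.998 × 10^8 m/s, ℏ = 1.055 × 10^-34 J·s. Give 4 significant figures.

1.542 × 10^-6 N

Force is [E]/[L] = [E]²/(ℏc); restore (ℏc)⁻¹.
1 GeV² → 1/(ℏc) × (1 GeV in J)² = 8.114 × 10^5 N.
Convert the energy scale: 1.90 keV² = 1.90 × 10^-12 GeV².
Result: 1.90 × 10^-12 × 8.114 × 10^5 = 1.542 × 10^-6 N.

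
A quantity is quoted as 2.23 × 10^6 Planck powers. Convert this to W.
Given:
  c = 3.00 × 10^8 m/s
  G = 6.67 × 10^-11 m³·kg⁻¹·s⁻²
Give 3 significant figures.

One Planck power: P_P = c⁵/G = 3.64 × 10^52 W.
2.23 × 10^6 × 3.64 × 10^52 W = 8.12 × 10^58 W

8.12 × 10^58 W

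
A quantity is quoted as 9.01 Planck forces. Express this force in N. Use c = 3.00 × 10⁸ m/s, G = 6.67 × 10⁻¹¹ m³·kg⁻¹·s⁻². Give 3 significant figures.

One Planck force: F_P = c⁴/G = 1.21 × 10⁴⁴ N.
9.01 × 1.21 × 10⁴⁴ N = 1.09 × 10⁴⁵ N

1.09 × 10⁴⁵ N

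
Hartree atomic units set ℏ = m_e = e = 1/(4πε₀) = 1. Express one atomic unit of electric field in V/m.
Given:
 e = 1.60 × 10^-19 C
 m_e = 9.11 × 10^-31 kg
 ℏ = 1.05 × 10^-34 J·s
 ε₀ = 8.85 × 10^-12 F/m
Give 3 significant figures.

5.20 × 10^11 V/m

Dimensional analysis gives E_au = E_h/(e a₀) = m_e²e⁵/((4πε₀)³ℏ⁴).
E_h = 4.38 × 10^-18 J
a₀ = 5.26 × 10^-11 m
E_h/(e·a₀) = 5.20 × 10^11 V/m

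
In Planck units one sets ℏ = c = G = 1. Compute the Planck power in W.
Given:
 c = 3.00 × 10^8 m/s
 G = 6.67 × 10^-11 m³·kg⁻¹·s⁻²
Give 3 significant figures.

3.64 × 10^52 W

P_P = c⁵/G
  = 2.43 × 10^42 / 6.67 × 10^-11
  = 3.64 × 10^52 W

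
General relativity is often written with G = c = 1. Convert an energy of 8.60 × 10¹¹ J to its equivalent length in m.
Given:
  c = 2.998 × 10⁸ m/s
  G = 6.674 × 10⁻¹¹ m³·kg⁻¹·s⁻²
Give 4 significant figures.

7.105 × 10⁻³³ m

Energy → length via G/c⁴.
8.60 × 10¹¹ J × (G/c⁴) = 7.105 × 10⁻³³ m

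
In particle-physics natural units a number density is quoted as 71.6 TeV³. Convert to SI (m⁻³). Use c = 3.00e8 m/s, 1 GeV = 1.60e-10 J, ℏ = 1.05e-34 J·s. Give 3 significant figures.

9.38e57 m⁻³

Number density is [L]⁻³ = [E]³/(ℏc)³.
1 GeV³ → 1/(ℏc)³ × (1 GeV in J)³ = 1.31e47 m⁻³.
Convert the energy scale: 71.6 TeV³ = 7.16e10 GeV³.
Result: 7.16e10 × 1.31e47 = 9.38e57 m⁻³.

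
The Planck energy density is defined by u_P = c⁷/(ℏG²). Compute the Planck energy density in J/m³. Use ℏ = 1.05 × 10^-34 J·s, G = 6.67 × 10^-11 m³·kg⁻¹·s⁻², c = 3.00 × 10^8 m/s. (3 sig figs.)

u_P = c⁷/(ℏG²)
  = 2.19 × 10^59 / 4.67 × 10^-55
  = 4.68 × 10^113 J/m³

4.68 × 10^113 J/m³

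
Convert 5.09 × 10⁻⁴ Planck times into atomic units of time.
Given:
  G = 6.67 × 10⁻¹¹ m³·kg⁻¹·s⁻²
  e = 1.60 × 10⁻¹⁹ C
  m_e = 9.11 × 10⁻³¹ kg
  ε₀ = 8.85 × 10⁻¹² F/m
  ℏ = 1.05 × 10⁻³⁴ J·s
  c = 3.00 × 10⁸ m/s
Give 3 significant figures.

Planck time: t_P = √(ℏG/c⁵) = 5.37 × 10⁻⁴⁴ s
atomic unit of time: τ_au = (4πε₀)²ℏ³/(m_e e⁴) = 2.40 × 10⁻¹⁷ s
5.09 × 10⁻⁴ × 5.37 × 10⁻⁴⁴ / 2.40 × 10⁻¹⁷ = 1.14 × 10⁻³⁰

1.14 × 10⁻³⁰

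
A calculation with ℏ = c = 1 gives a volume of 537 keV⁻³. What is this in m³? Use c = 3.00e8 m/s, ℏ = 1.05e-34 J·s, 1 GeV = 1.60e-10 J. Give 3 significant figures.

Volume is [L]³ = [E]⁻³·(ℏc)³.
1 GeV⁻³ → (ℏc)³ × (1 GeV in J)⁻³ = 7.63e-48 m³.
Convert the energy scale: 537 keV⁻³ = 5.37e20 GeV⁻³.
Result: 5.37e20 × 7.63e-48 = 4.10e-27 m³.

4.10e-27 m³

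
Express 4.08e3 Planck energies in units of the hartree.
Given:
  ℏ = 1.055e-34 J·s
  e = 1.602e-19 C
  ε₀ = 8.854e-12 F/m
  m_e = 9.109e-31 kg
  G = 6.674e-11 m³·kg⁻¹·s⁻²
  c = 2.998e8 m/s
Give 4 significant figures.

1.833e30

Planck energy: E_P = √(ℏc⁵/G) = 1.957e9 J
hartree: E_h = m_e e⁴/(4πε₀ℏ)² = 4.354e-18 J
4.08e3 × 1.957e9 / 4.354e-18 = 1.833e30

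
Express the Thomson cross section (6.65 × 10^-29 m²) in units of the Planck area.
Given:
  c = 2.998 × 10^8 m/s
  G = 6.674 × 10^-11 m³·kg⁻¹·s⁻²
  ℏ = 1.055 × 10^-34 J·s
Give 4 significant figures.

Planck area: A_P = ℏG/c³ = 2.613 × 10^-70 m².
6.65 × 10^-29 / 2.613 × 10^-70 = 2.545 × 10^41

2.545 × 10^41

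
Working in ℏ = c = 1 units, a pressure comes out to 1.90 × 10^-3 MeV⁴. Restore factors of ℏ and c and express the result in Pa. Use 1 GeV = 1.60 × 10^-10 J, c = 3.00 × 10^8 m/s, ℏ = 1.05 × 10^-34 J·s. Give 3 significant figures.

3.98 × 10^22 Pa

Pressure is [E]/[L]³ = [E]⁴/(ℏc)³.
1 GeV⁴ → 1/(ℏc)³ × (1 GeV in J)⁴ = 2.10 × 10^37 Pa.
Convert the energy scale: 1.90 × 10^-3 MeV⁴ = 1.90 × 10^-15 GeV⁴.
Result: 1.90 × 10^-15 × 2.10 × 10^37 = 3.98 × 10^22 Pa.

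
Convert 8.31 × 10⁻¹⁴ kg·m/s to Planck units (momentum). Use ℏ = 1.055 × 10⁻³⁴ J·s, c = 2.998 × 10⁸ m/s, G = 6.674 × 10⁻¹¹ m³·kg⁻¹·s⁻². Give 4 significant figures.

1.273 × 10⁻¹⁴

Planck momentum: p_P = √(ℏc³/G) = 6.527 kg·m/s.
8.31 × 10⁻¹⁴ / 6.527 = 1.273 × 10⁻¹⁴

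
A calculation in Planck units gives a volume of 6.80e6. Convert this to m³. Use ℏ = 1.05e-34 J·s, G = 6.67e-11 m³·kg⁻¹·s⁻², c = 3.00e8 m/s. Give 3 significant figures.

One Planck volume: V_P = (ℏG/c³)^(3/2) = 4.18e-105 m³.
6.80e6 × 4.18e-105 m³ = 2.84e-98 m³

2.84e-98 m³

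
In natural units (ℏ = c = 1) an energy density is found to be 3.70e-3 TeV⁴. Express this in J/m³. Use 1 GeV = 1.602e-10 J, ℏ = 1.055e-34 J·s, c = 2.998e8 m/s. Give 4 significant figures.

[E]/[L]³ = [E]⁴/(ℏc)³; restore (ℏc)⁻³.
1 GeV⁴ → 1/(ℏc)³ × (1 GeV in J)⁴ = 2.082e37 J/m³.
Convert the energy scale: 3.70e-3 TeV⁴ = 3.70e9 GeV⁴.
Result: 3.70e9 × 2.082e37 = 7.702e46 J/m³.

7.702e46 J/m³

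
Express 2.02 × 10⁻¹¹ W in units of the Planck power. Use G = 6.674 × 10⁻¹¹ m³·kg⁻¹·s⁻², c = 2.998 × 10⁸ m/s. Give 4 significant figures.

5.566 × 10⁻⁶⁴

Planck power: P_P = c⁵/G = 3.629 × 10⁵² W.
2.02 × 10⁻¹¹ / 3.629 × 10⁵² = 5.566 × 10⁻⁶⁴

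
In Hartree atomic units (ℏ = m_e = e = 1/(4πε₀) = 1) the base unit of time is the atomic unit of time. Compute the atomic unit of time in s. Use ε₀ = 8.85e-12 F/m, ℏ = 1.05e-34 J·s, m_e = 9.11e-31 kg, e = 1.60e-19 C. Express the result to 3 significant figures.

2.40e-17 s

τ_au = (4πε₀)²ℏ³/(m_e e⁴)
E_h = 4.38e-18 J
ℏ/E_h = 2.40e-17 s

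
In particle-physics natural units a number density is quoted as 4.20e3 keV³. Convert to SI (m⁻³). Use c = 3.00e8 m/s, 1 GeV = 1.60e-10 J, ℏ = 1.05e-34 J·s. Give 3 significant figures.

Number density is [L]⁻³ = [E]³/(ℏc)³.
1 GeV³ → 1/(ℏc)³ × (1 GeV in J)³ = 1.31e47 m⁻³.
Convert the energy scale: 4.20e3 keV³ = 4.20e-15 GeV³.
Result: 4.20e-15 × 1.31e47 = 5.50e32 m⁻³.

5.50e32 m⁻³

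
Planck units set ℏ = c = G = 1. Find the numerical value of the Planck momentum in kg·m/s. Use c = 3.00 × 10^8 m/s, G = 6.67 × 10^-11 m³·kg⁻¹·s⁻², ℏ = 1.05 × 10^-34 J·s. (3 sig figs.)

6.52 kg·m/s

From ℏ = c = G = 1 the momentum scale is p_P = √(ℏc³/G).
  = √(42.5)
  = 6.52 kg·m/s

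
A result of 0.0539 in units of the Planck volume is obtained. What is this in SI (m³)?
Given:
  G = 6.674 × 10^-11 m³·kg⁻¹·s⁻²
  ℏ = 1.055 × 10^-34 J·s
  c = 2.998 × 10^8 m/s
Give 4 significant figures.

One Planck volume: V_P = (ℏG/c³)^(3/2) = 4.224 × 10^-105 m³.
0.0539 × 4.224 × 10^-105 m³ = 2.277 × 10^-106 m³

2.277 × 10^-106 m³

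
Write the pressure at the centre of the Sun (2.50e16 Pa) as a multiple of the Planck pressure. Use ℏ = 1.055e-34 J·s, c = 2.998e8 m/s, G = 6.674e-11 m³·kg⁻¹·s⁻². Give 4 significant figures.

Planck pressure: p_P = c⁷/(ℏG²) = 4.632e113 Pa.
2.50e16 / 4.632e113 = 5.397e-98

5.397e-98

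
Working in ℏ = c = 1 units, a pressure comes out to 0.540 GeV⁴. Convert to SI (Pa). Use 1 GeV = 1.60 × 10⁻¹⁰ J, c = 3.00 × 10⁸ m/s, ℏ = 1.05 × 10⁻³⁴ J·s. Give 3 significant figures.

Pressure is [E]/[L]³ = [E]⁴/(ℏc)³.
1 GeV⁴ → 1/(ℏc)³ × (1 GeV in J)⁴ = 2.10 × 10³⁷ Pa.
Result: 0.540 × 2.10 × 10³⁷ = 1.13 × 10³⁷ Pa.

1.13 × 10³⁷ Pa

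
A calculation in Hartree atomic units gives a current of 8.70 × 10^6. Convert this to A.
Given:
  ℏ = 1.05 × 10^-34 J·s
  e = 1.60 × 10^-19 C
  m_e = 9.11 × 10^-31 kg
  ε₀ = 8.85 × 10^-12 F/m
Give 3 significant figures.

5.80 × 10^4 A

One atomic unit of electric current: I_au = e E_h/ℏ = m_e e⁵/((4πε₀)²ℏ³) = 6.67 × 10^-3 A.
8.70 × 10^6 × 6.67 × 10^-3 A = 5.80 × 10^4 A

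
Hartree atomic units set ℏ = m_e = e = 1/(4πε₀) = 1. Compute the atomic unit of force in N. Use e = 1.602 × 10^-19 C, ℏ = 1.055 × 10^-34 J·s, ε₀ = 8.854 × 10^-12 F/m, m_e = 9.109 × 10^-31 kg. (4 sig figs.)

8.220 × 10^-8 N

From ℏ = m_e = e = 1/(4πε₀) = 1 the force scale is F_au = E_h/a₀ = m_e²e⁶/((4πε₀)³ℏ⁴).
E_h = 4.354 × 10^-18 J
a₀ = 5.297 × 10^-11 m
E_h/a₀ = 8.220 × 10^-8 N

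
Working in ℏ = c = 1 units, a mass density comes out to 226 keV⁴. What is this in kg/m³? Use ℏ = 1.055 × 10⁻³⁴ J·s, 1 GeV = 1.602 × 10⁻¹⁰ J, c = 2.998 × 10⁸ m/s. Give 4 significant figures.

0.05234 kg/m³

Mass density is [E]/(c²[L]³) = [E]⁴/(ℏ³c⁵).
1 GeV⁴ → 1/(ℏ³c⁵) × (1 GeV in J)⁴ = 2.316 × 10²⁰ kg/m³.
Convert the energy scale: 226 keV⁴ = 2.26 × 10⁻²² GeV⁴.
Result: 2.26 × 10⁻²² × 2.316 × 10²⁰ = 0.05234 kg/m³.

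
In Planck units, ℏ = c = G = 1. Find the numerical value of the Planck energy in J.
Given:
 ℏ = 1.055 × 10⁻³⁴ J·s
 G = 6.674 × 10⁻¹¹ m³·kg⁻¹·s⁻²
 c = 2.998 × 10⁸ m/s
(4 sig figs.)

The unique combination of the constants set to 1 with dimensions of energy is E_P = √(ℏc⁵/G).
  = √(3.828 × 10¹⁸)
  = 1.957 × 10⁹ J

1.957 × 10⁹ J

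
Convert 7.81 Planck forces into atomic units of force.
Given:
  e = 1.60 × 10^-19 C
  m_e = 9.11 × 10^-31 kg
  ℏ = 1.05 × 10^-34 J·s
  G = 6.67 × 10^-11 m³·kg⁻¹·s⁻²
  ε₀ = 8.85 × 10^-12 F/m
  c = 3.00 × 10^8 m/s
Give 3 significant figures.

1.14 × 10^52

Planck force: F_P = c⁴/G = 1.21 × 10^44 N
atomic unit of force: F_au = E_h/a₀ = m_e²e⁶/((4πε₀)³ℏ⁴) = 8.33 × 10^-8 N
7.81 × 1.21 × 10^44 / 8.33 × 10^-8 = 1.14 × 10^52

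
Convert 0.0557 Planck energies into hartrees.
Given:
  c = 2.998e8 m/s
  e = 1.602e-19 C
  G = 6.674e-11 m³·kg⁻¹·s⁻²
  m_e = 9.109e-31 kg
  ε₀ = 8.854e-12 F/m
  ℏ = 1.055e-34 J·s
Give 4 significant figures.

2.503e25

Planck energy: E_P = √(ℏc⁵/G) = 1.957e9 J
hartree: E_h = m_e e⁴/(4πε₀ℏ)² = 4.354e-18 J
0.0557 × 1.957e9 / 4.354e-18 = 2.503e25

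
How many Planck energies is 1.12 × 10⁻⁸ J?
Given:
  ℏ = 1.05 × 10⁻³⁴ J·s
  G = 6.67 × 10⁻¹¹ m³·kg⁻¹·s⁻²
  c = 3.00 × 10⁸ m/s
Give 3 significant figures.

5.73 × 10⁻¹⁸

Planck energy: E_P = √(ℏc⁵/G) = 1.96 × 10⁹ J.
1.12 × 10⁻⁸ / 1.96 × 10⁹ = 5.73 × 10⁻¹⁸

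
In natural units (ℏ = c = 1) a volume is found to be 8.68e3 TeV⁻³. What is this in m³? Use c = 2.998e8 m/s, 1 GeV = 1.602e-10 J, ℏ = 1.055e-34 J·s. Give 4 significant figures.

Volume is [L]³ = [E]⁻³·(ℏc)³.
1 GeV⁻³ → (ℏc)³ × (1 GeV in J)⁻³ = 7.696e-48 m³.
Convert the energy scale: 8.68e3 TeV⁻³ = 8.68e-6 GeV⁻³.
Result: 8.68e-6 × 7.696e-48 = 6.680e-53 m³.

6.680e-53 m³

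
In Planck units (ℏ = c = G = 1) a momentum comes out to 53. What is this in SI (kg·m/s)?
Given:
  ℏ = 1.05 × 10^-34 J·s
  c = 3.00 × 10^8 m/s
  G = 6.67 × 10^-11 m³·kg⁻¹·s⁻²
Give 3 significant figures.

346 kg·m/s

One Planck momentum: p_P = √(ℏc³/G) = 6.52 kg·m/s.
53 × 6.52 kg·m/s = 346 kg·m/s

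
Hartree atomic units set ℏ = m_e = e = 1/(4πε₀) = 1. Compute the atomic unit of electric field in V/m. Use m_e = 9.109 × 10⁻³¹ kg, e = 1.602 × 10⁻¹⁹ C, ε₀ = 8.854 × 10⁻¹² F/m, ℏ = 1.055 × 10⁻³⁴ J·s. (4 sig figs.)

5.131 × 10¹¹ V/m

From ℏ = m_e = e = 1/(4πε₀) = 1 the electric field scale is E_au = E_h/(e a₀) = m_e²e⁵/((4πε₀)³ℏ⁴).
E_h = 4.354 × 10⁻¹⁸ J
a₀ = 5.297 × 10⁻¹¹ m
E_h/(e·a₀) = 5.131 × 10¹¹ V/m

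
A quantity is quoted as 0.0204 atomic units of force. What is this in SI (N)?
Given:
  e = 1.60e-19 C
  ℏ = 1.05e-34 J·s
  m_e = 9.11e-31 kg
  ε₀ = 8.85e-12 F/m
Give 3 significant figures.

One atomic unit of force: F_au = E_h/a₀ = m_e²e⁶/((4πε₀)³ℏ⁴) = 8.33e-8 N.
0.0204 × 8.33e-8 N = 1.70e-9 N

1.70e-9 N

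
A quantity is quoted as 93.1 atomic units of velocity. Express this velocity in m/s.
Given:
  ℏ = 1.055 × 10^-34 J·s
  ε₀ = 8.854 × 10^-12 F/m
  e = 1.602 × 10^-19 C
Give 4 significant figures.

One atomic unit of velocity: v_au = e²/(4πε₀ℏ) = 2.186 × 10^6 m/s.
93.1 × 2.186 × 10^6 m/s = 2.036 × 10^8 m/s

2.036 × 10^8 m/s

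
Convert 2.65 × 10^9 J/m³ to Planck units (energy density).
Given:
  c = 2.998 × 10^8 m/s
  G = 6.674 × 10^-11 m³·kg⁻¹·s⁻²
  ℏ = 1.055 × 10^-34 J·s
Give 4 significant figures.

5.721 × 10^-105

Planck energy density: u_P = c⁷/(ℏG²) = 4.632 × 10^113 J/m³.
2.65 × 10^9 / 4.632 × 10^113 = 5.721 × 10^-105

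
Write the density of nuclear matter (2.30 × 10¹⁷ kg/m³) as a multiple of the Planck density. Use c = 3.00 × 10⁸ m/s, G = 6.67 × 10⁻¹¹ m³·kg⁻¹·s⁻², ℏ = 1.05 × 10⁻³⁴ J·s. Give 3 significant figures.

Planck density: ρ_P = c⁵/(ℏG²) = 5.20 × 10⁹⁶ kg/m³.
2.30 × 10¹⁷ / 5.20 × 10⁹⁶ = 4.42 × 10⁻⁸⁰

4.42 × 10⁻⁸⁰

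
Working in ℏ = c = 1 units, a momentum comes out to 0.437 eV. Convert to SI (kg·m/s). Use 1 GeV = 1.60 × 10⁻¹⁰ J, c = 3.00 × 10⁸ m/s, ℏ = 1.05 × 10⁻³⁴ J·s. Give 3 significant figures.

2.33 × 10⁻²⁸ kg·m/s

Momentum is [E]/c; divide by c.
1 GeV → 1/c × (1 GeV in J) = 5.33 × 10⁻¹⁹ kg·m/s.
Convert the energy scale: 0.437 eV = 4.37 × 10⁻¹⁰ GeV.
Result: 4.37 × 10⁻¹⁰ × 5.33 × 10⁻¹⁹ = 2.33 × 10⁻²⁸ kg·m/s.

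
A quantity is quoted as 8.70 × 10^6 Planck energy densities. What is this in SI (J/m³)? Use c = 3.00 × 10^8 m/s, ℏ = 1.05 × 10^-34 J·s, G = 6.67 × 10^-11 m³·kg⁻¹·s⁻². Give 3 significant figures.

4.07 × 10^120 J/m³

One Planck energy density: u_P = c⁷/(ℏG²) = 4.68 × 10^113 J/m³.
8.70 × 10^6 × 4.68 × 10^113 J/m³ = 4.07 × 10^120 J/m³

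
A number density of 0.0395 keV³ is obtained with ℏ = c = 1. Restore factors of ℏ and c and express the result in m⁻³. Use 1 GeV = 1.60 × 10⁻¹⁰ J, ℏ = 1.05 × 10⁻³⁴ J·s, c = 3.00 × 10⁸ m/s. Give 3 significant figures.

5.18 × 10²⁷ m⁻³

Number density is [L]⁻³ = [E]³/(ℏc)³.
1 GeV³ → 1/(ℏc)³ × (1 GeV in J)³ = 1.31 × 10⁴⁷ m⁻³.
Convert the energy scale: 0.0395 keV³ = 3.95 × 10⁻²⁰ GeV³.
Result: 3.95 × 10⁻²⁰ × 1.31 × 10⁴⁷ = 5.18 × 10²⁷ m⁻³.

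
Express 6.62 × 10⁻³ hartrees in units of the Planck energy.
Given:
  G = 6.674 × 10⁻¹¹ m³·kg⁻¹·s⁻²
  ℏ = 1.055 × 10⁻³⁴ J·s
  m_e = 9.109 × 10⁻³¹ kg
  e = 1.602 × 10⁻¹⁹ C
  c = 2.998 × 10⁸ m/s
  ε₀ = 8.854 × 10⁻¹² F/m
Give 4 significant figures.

1.473 × 10⁻²⁹

hartree: E_h = m_e e⁴/(4πε₀ℏ)² = 4.354 × 10⁻¹⁸ J
Planck energy: E_P = √(ℏc⁵/G) = 1.957 × 10⁹ J
6.62 × 10⁻³ × 4.354 × 10⁻¹⁸ / 1.957 × 10⁹ = 1.473 × 10⁻²⁹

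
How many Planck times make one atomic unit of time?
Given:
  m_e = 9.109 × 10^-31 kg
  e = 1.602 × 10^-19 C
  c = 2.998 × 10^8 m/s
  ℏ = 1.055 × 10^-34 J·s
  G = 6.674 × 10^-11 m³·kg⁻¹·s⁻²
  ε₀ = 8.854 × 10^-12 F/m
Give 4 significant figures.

atomic unit of time: τ_au = (4πε₀)²ℏ³/(m_e e⁴) = 2.423 × 10^-17 s
Planck time: t_P = √(ℏG/c⁵) = 5.392 × 10^-44 s
ratio = 2.423 × 10^-17 / 5.392 × 10^-44 = 4.494 × 10^26

4.494 × 10^26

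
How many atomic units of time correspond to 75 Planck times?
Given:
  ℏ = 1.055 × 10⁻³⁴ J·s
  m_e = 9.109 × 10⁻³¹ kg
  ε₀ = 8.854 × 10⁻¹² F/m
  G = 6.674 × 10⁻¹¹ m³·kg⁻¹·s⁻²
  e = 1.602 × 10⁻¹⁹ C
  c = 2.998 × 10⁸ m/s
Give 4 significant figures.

Planck time: t_P = √(ℏG/c⁵) = 5.392 × 10⁻⁴⁴ s
atomic unit of time: τ_au = (4πε₀)²ℏ³/(m_e e⁴) = 2.423 × 10⁻¹⁷ s
75 × 5.392 × 10⁻⁴⁴ / 2.423 × 10⁻¹⁷ = 1.669 × 10⁻²⁵

1.669 × 10⁻²⁵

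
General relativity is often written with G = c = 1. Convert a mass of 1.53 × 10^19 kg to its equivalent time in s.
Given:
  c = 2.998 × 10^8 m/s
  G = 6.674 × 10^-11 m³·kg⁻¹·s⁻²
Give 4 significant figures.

Mass → time via G/c³.
1.53 × 10^19 kg × (G/c³) = 3.790 × 10^-17 s

3.790 × 10^-17 s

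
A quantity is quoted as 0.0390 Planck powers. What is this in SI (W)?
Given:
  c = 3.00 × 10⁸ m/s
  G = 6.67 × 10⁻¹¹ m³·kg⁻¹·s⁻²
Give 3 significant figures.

One Planck power: P_P = c⁵/G = 3.64 × 10⁵² W.
0.0390 × 3.64 × 10⁵² W = 1.42 × 10⁵¹ W

1.42 × 10⁵¹ W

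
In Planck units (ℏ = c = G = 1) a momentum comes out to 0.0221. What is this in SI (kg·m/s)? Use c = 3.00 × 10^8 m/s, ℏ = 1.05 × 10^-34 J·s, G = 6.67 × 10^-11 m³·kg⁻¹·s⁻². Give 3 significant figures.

0.144 kg·m/s

One Planck momentum: p_P = √(ℏc³/G) = 6.52 kg·m/s.
0.0221 × 6.52 kg·m/s = 0.144 kg·m/s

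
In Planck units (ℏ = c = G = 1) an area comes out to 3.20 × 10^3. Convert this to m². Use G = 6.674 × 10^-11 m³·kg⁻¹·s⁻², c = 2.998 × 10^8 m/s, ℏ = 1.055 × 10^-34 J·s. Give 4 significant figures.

One Planck area: A_P = ℏG/c³ = 2.613 × 10^-70 m².
3.20 × 10^3 × 2.613 × 10^-70 m² = 8.362 × 10^-67 m²

8.362 × 10^-67 m²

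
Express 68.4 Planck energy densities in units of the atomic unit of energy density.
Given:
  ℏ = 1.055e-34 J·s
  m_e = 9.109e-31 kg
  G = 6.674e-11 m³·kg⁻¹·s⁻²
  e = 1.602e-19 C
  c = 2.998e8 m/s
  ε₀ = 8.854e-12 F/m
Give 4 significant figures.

1.082e102

Planck energy density: u_P = c⁷/(ℏG²) = 4.632e113 J/m³
atomic unit of energy density: u_au = E_h/a₀³ = m_e⁴e¹⁰/((4πε₀)⁵ℏ⁸) = 2.929e13 J/m³
68.4 × 4.632e113 / 2.929e13 = 1.082e102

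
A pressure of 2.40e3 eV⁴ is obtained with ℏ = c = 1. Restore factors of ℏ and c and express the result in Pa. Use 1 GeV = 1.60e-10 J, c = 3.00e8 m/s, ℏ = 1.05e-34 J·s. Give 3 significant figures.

5.03e4 Pa

Pressure is [E]/[L]³ = [E]⁴/(ℏc)³.
1 GeV⁴ → 1/(ℏc)³ × (1 GeV in J)⁴ = 2.10e37 Pa.
Convert the energy scale: 2.40e3 eV⁴ = 2.40e-33 GeV⁴.
Result: 2.40e-33 × 2.10e37 = 5.03e4 Pa.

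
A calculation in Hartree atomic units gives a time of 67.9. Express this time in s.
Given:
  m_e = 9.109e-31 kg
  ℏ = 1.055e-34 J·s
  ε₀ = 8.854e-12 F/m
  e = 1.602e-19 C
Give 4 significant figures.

1.645e-15 s

One atomic unit of time: τ_au = (4πε₀)²ℏ³/(m_e e⁴) = 2.423e-17 s.
67.9 × 2.423e-17 s = 1.645e-15 s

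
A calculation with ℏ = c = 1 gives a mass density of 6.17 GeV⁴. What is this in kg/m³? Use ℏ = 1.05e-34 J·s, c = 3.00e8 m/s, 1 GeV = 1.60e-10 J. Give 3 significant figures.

1.44e21 kg/m³

Mass density is [E]/(c²[L]³) = [E]⁴/(ℏ³c⁵).
1 GeV⁴ → 1/(ℏ³c⁵) × (1 GeV in J)⁴ = 2.33e20 kg/m³.
Result: 6.17 × 2.33e20 = 1.44e21 kg/m³.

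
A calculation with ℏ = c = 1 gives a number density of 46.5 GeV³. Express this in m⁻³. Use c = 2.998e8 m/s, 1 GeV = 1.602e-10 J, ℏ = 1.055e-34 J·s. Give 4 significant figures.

Number density is [L]⁻³ = [E]³/(ℏc)³.
1 GeV³ → 1/(ℏc)³ × (1 GeV in J)³ = 1.299e47 m⁻³.
Result: 46.5 × 1.299e47 = 6.042e48 m⁻³.

6.042e48 m⁻³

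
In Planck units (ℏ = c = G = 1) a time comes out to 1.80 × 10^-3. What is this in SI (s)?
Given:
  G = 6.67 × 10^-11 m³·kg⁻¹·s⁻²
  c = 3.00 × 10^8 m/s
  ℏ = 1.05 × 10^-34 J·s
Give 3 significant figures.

One Planck time: t_P = √(ℏG/c⁵) = 5.37 × 10^-44 s.
1.80 × 10^-3 × 5.37 × 10^-44 s = 9.66 × 10^-47 s

9.66 × 10^-47 s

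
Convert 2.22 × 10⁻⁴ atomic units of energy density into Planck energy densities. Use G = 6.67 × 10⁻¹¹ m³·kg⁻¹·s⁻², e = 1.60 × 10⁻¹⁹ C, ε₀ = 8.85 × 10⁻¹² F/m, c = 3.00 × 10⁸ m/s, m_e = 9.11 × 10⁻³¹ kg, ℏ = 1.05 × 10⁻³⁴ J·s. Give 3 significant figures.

atomic unit of energy density: u_au = E_h/a₀³ = m_e⁴e¹⁰/((4πε₀)⁵ℏ⁸) = 3.01 × 10¹³ J/m³
Planck energy density: u_P = c⁷/(ℏG²) = 4.68 × 10¹¹³ J/m³
2.22 × 10⁻⁴ × 3.01 × 10¹³ / 4.68 × 10¹¹³ = 1.43 × 10⁻¹⁰⁴

1.43 × 10⁻¹⁰⁴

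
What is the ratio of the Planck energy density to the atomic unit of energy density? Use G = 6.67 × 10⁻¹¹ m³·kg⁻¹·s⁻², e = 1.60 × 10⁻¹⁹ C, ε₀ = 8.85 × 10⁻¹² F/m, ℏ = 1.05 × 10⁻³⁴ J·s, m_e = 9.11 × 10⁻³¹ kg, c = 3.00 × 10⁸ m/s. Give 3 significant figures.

Planck energy density: u_P = c⁷/(ℏG²) = 4.68 × 10¹¹³ J/m³
atomic unit of energy density: u_au = E_h/a₀³ = m_e⁴e¹⁰/((4πε₀)⁵ℏ⁸) = 3.01 × 10¹³ J/m³
ratio = 4.68 × 10¹¹³ / 3.01 × 10¹³ = 1.55 × 10¹⁰⁰

1.55 × 10¹⁰⁰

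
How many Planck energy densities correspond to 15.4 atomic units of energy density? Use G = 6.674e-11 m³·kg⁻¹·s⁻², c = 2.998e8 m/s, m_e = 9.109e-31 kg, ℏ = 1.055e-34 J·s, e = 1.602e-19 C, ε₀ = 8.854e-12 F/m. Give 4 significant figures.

9.738e-100

atomic unit of energy density: u_au = E_h/a₀³ = m_e⁴e¹⁰/((4πε₀)⁵ℏ⁸) = 2.929e13 J/m³
Planck energy density: u_P = c⁷/(ℏG²) = 4.632e113 J/m³
15.4 × 2.929e13 / 4.632e113 = 9.738e-100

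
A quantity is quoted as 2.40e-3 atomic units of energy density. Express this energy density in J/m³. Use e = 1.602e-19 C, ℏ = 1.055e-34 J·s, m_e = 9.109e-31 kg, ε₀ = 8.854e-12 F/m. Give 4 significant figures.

One atomic unit of energy density: u_au = E_h/a₀³ = m_e⁴e¹⁰/((4πε₀)⁵ℏ⁸) = 2.929e13 J/m³.
2.40e-3 × 2.929e13 J/m³ = 7.030e10 J/m³

7.030e10 J/m³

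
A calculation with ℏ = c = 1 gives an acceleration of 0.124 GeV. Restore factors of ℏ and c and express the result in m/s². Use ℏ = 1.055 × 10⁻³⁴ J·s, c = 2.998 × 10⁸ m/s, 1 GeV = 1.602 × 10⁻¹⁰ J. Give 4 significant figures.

Acceleration is [L]/[T]² = c·[E]/ℏ.
1 GeV → c/ℏ × (1 GeV in J) = 4.552 × 10³² m/s².
Result: 0.124 × 4.552 × 10³² = 5.645 × 10³¹ m/s².

5.645 × 10³¹ m/s²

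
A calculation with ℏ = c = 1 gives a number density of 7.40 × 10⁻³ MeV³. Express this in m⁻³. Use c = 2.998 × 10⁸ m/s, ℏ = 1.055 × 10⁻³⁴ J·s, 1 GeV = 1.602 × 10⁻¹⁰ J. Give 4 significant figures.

Number density is [L]⁻³ = [E]³/(ℏc)³.
1 GeV³ → 1/(ℏc)³ × (1 GeV in J)³ = 1.299 × 10⁴⁷ m⁻³.
Convert the energy scale: 7.40 × 10⁻³ MeV³ = 7.40 × 10⁻¹² GeV³.
Result: 7.40 × 10⁻¹² × 1.299 × 10⁴⁷ = 9.615 × 10³⁵ m⁻³.

9.615 × 10³⁵ m⁻³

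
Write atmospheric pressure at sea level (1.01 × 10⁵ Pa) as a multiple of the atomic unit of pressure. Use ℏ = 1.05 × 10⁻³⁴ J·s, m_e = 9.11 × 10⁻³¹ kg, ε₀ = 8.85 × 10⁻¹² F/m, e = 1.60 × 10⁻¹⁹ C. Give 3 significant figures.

atomic unit of pressure: P_au = E_h/a₀³ = m_e⁴e¹⁰/((4πε₀)⁵ℏ⁸) = 3.01 × 10¹³ Pa.
1.01 × 10⁵ / 3.01 × 10¹³ = 3.35 × 10⁻⁹

3.35 × 10⁻⁹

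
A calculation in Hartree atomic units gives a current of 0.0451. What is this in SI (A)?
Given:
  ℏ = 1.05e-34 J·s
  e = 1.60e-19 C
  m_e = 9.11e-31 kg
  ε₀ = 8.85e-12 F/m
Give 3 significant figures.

One atomic unit of electric current: I_au = e E_h/ℏ = m_e e⁵/((4πε₀)²ℏ³) = 6.67e-3 A.
0.0451 × 6.67e-3 A = 3.01e-4 A

3.01e-4 A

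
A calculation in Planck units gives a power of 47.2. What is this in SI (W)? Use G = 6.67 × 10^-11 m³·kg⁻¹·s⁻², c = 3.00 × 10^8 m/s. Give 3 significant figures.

One Planck power: P_P = c⁵/G = 3.64 × 10^52 W.
47.2 × 3.64 × 10^52 W = 1.72 × 10^54 W

1.72 × 10^54 W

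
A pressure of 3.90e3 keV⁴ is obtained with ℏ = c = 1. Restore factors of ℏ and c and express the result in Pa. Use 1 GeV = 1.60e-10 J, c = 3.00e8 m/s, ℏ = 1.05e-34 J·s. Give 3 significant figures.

Pressure is [E]/[L]³ = [E]⁴/(ℏc)³.
1 GeV⁴ → 1/(ℏc)³ × (1 GeV in J)⁴ = 2.10e37 Pa.
Convert the energy scale: 3.90e3 keV⁴ = 3.90e-21 GeV⁴.
Result: 3.90e-21 × 2.10e37 = 8.18e16 Pa.

8.18e16 Pa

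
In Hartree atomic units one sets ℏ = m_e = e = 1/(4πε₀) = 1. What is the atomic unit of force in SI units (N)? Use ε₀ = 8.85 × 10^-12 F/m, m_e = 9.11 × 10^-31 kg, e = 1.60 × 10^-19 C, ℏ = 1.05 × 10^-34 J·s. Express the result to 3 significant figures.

F_au = E_h/a₀ = m_e²e⁶/((4πε₀)³ℏ⁴)
E_h = 4.38 × 10^-18 J
a₀ = 5.26 × 10^-11 m
E_h/a₀ = 8.33 × 10^-8 N

8.33 × 10^-8 N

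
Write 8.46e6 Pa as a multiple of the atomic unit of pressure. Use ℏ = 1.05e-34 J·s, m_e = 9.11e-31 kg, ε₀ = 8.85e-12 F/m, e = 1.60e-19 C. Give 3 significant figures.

2.81e-7

atomic unit of pressure: P_au = E_h/a₀³ = m_e⁴e¹⁰/((4πε₀)⁵ℏ⁸) = 3.01e13 Pa.
8.46e6 / 3.01e13 = 2.81e-7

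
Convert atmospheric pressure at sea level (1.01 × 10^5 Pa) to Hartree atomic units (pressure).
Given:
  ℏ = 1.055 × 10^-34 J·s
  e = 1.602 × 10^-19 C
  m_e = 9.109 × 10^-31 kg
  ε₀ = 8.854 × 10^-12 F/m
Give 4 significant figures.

3.448 × 10^-9

atomic unit of pressure: P_au = E_h/a₀³ = m_e⁴e¹⁰/((4πε₀)⁵ℏ⁸) = 2.929 × 10^13 Pa.
1.01 × 10^5 / 2.929 × 10^13 = 3.448 × 10^-9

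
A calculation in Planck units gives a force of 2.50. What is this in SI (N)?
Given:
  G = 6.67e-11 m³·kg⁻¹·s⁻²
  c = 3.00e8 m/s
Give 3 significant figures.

One Planck force: F_P = c⁴/G = 1.21e44 N.
2.50 × 1.21e44 N = 3.04e44 N

3.04e44 N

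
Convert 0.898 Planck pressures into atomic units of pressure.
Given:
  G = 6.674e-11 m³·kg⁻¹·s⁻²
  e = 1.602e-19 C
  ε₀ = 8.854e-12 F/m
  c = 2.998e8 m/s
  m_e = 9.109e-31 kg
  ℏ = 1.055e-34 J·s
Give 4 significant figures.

Planck pressure: p_P = c⁷/(ℏG²) = 4.632e113 Pa
atomic unit of pressure: P_au = E_h/a₀³ = m_e⁴e¹⁰/((4πε₀)⁵ℏ⁸) = 2.929e13 Pa
0.898 × 4.632e113 / 2.929e13 = 1.420e100

1.420e100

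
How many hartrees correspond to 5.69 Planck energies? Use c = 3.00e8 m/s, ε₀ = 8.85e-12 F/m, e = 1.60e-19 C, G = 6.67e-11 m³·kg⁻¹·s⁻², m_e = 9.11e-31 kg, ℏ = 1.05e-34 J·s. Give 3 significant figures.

2.54e27

Planck energy: E_P = √(ℏc⁵/G) = 1.96e9 J
hartree: E_h = m_e e⁴/(4πε₀ℏ)² = 4.38e-18 J
5.69 × 1.96e9 / 4.38e-18 = 2.54e27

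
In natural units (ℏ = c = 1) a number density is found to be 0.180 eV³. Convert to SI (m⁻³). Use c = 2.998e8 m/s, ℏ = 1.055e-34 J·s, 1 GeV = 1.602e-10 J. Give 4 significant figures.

Number density is [L]⁻³ = [E]³/(ℏc)³.
1 GeV³ → 1/(ℏc)³ × (1 GeV in J)³ = 1.299e47 m⁻³.
Convert the energy scale: 0.180 eV³ = 1.80e-28 GeV³.
Result: 1.80e-28 × 1.299e47 = 2.339e19 m⁻³.

2.339e19 m⁻³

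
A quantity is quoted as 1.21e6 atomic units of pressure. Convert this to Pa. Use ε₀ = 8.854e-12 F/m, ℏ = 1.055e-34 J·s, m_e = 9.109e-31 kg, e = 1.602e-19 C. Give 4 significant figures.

One atomic unit of pressure: P_au = E_h/a₀³ = m_e⁴e¹⁰/((4πε₀)⁵ℏ⁸) = 2.929e13 Pa.
1.21e6 × 2.929e13 Pa = 3.544e19 Pa

3.544e19 Pa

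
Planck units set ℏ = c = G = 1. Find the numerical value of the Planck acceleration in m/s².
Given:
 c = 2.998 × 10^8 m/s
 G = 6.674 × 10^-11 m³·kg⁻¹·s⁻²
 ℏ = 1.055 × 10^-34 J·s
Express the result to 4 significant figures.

Dimensional analysis gives a_P = √(c⁷/(ℏG)).
  = √(3.092 × 10^103)
  = 5.560 × 10^51 m/s²

5.560 × 10^51 m/s²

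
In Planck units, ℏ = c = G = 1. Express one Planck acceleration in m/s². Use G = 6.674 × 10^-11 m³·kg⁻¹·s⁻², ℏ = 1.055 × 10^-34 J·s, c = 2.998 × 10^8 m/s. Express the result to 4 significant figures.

5.560 × 10^51 m/s²

From ℏ = c = G = 1 the acceleration scale is a_P = √(c⁷/(ℏG)).
  = √(3.092 × 10^103)
  = 5.560 × 10^51 m/s²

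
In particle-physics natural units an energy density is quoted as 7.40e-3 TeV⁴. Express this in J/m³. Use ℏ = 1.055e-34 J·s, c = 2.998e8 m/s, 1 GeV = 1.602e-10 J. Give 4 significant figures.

1.540e47 J/m³

[E]/[L]³ = [E]⁴/(ℏc)³; restore (ℏc)⁻³.
1 GeV⁴ → 1/(ℏc)³ × (1 GeV in J)⁴ = 2.082e37 J/m³.
Convert the energy scale: 7.40e-3 TeV⁴ = 7.40e9 GeV⁴.
Result: 7.40e9 × 2.082e37 = 1.540e47 J/m³.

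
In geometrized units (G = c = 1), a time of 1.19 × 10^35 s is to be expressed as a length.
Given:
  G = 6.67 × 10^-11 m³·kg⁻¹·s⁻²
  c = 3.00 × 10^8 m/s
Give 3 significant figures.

3.57 × 10^43 m

Time → length via c.
1.19 × 10^35 s × (c) = 3.57 × 10^43 m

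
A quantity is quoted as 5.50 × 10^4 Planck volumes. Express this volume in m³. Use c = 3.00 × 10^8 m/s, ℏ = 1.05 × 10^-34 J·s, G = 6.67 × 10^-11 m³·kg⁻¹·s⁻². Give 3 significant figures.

One Planck volume: V_P = (ℏG/c³)^(3/2) = 4.18 × 10^-105 m³.
5.50 × 10^4 × 4.18 × 10^-105 m³ = 2.30 × 10^-100 m³

2.30 × 10^-100 m³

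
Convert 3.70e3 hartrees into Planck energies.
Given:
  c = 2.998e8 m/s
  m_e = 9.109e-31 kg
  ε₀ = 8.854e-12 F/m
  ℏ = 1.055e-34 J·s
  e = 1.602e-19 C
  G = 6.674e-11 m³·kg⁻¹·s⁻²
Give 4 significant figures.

hartree: E_h = m_e e⁴/(4πε₀ℏ)² = 4.354e-18 J
Planck energy: E_P = √(ℏc⁵/G) = 1.957e9 J
3.70e3 × 4.354e-18 / 1.957e9 = 8.234e-24

8.234e-24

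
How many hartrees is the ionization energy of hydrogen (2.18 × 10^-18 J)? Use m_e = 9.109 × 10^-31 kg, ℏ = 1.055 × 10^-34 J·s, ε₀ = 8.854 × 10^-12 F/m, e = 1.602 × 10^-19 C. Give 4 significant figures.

0.5007

hartree: E_h = m_e e⁴/(4πε₀ℏ)² = 4.354 × 10^-18 J.
2.18 × 10^-18 / 4.354 × 10^-18 = 0.5007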